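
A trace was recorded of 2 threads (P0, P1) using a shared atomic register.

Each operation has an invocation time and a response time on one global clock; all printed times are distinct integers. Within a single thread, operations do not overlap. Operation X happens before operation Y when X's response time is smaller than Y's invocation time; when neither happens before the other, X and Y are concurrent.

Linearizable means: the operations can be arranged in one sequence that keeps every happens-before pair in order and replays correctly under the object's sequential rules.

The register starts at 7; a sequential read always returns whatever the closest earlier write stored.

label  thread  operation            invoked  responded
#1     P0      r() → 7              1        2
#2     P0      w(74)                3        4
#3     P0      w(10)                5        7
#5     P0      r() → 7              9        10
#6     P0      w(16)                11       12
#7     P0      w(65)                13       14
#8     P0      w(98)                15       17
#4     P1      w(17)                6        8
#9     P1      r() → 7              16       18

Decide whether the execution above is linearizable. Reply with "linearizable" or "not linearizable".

through event 9 a valid linearization exists; event 10 (#5 responding at time 10) ends that
real-time-consistent orders of the 5 completed operations: 2 — all fail the atomic register replay
take #1, #2, #3, #4, #5: step 5 already fails, because #5 r() → 7 cannot occur there
take #1, #2, #4, #3, #5: step 5 already fails, because #5 r() → 7 cannot occur there

not linearizable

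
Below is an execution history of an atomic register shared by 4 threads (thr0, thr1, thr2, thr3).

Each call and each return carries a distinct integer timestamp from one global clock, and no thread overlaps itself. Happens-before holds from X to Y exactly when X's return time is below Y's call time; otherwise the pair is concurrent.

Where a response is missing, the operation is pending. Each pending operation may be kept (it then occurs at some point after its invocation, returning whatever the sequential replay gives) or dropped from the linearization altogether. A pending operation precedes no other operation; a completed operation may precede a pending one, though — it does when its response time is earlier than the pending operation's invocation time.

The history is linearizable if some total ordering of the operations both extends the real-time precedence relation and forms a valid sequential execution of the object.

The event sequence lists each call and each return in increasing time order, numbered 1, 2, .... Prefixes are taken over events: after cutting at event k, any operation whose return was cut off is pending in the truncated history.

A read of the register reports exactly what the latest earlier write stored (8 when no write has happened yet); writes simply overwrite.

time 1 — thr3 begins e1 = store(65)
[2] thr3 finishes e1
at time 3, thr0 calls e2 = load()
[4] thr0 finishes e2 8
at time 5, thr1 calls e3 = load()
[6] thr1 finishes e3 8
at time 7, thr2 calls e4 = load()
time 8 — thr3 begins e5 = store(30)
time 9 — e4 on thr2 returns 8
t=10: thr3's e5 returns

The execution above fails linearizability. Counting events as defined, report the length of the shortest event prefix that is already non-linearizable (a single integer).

events 1..3 are linearizable; a witness order is e1:
step 1: e1 store(65) — value 65
at event 4 (e2's time-4 response) nothing linearizes any more
take e1, e2: step 2 already fails, because e2 load() → 8 cannot occur there

4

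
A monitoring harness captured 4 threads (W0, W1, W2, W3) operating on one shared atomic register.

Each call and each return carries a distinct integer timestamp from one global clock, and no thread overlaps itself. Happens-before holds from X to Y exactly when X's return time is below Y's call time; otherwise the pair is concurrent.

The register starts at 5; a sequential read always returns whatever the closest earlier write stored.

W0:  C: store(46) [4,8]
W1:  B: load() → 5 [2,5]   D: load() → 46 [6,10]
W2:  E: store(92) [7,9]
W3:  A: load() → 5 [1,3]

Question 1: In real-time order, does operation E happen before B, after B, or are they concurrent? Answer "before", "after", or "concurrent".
E spans [7,9], B spans [2,5]
resp(B)=5 < inv(E)=7

after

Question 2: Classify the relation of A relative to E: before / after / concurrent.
A spans [1,3], E spans [7,9]
resp(A)=3 < inv(E)=7

before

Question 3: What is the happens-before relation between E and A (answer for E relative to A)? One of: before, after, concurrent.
E spans [7,9], A spans [1,3]
resp(A)=3 < inv(E)=7

after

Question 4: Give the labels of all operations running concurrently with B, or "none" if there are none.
B spans [2,5]: anything still running between times 2 and 5 counts as concurrent
A [1,3]: concurrent
C [4,8]: concurrent
D [6,10]: after
E [7,9]: after

A, C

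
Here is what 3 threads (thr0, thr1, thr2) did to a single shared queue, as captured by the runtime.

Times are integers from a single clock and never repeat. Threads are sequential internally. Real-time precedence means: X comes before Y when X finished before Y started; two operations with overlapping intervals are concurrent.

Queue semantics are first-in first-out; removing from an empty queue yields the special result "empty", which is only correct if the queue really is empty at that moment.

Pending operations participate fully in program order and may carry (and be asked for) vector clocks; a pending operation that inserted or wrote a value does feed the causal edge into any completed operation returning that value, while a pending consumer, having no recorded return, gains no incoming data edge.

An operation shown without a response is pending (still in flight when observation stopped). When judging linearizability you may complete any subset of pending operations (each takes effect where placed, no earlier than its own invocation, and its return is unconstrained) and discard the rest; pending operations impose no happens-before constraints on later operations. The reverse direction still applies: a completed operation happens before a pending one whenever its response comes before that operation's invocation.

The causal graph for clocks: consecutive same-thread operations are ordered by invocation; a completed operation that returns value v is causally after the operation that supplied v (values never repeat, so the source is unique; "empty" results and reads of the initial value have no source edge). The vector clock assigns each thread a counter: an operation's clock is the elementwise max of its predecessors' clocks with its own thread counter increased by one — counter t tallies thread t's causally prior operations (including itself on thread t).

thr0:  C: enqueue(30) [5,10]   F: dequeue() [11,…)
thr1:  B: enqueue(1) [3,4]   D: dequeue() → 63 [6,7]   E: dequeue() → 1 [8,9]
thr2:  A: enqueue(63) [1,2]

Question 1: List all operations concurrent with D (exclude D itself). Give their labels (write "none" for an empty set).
Answer: C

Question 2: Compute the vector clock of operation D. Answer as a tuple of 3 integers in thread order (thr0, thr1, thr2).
Answer: (0, 2, 1)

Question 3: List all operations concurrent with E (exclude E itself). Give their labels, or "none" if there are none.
Answer: C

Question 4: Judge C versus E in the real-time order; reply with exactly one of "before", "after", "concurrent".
Answer: concurrent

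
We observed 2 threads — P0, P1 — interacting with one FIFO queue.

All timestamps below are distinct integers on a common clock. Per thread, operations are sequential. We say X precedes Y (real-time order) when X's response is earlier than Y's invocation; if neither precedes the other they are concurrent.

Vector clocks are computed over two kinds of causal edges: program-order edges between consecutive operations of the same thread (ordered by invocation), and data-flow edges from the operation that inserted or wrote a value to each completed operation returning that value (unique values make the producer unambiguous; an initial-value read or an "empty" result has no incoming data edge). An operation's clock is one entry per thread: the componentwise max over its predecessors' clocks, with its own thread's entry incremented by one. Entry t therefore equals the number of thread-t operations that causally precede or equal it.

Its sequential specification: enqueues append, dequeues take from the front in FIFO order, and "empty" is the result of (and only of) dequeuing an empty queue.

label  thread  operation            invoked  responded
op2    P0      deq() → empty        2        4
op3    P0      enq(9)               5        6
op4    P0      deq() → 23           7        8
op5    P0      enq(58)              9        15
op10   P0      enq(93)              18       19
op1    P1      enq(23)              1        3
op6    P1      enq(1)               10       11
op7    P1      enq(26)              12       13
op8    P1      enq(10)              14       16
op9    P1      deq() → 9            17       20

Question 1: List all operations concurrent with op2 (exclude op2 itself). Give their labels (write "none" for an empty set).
op2 spans [2,4]: anything still running between times 2 and 4 counts as concurrent
op1 [1,3]: concurrent
op3 [5,6]: after
op4 [7,8]: after
op5 [9,15]: after
op6 [10,11]: after
op7 [12,13]: after
op8 [14,16]: after
op9 [17,20]: after
op10 [18,19]: after

op1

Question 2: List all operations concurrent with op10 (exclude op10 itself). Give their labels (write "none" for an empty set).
op10 runs from 18 to 19; window-overlapping ops are concurrent
op1 [1,3]: before
op2 [2,4]: before
op3 [5,6]: before
op4 [7,8]: before
op5 [9,15]: before
op6 [10,11]: before
op7 [12,13]: before
op8 [14,16]: before
op9 [17,20]: concurrent

op9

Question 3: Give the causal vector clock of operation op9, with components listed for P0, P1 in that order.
root op op1, invoked 1: fresh clock plus P1's own tick → (0, 1)
root op op2, invoked 2: fresh clock plus P0's own tick → (1, 0)
invoked at 10, op6 merges VC(op1)=(0, 1) and bumps P1's slot → (0, 2)
invoked at 5, op3 merges VC(op2)=(1, 0) and bumps P0's slot → (2, 0)
invoked at 12, op7 merges VC(op6)=(0, 2) and bumps P1's slot → (0, 3)
invoked at 14, op8 merges VC(op7)=(0, 3) and bumps P1's slot → (0, 4)
invoked at 7, op4 merges VC(op1)=(0, 1), VC(op3)=(2, 0) and bumps P0's slot → (3, 1)
invoked at 9, op5 merges VC(op4)=(3, 1) and bumps P0's slot → (4, 1)
invoked at 18, op10 merges VC(op5)=(4, 1) and bumps P0's slot → (5, 1)
invoked at 17, op9 merges VC(op3)=(2, 0), VC(op8)=(0, 4) and bumps P1's slot → (2, 5)
target: VC(op9) = (2, 5)

(2, 5)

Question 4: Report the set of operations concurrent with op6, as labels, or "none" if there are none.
concurrent with op6 ([10,11]): every op whose interval crosses 10..11
op1 [1,3]: before
op2 [2,4]: before
op3 [5,6]: before
op4 [7,8]: before
op5 [9,15]: concurrent
op7 [12,13]: after
op8 [14,16]: after
op9 [17,20]: after
op10 [18,19]: after

op5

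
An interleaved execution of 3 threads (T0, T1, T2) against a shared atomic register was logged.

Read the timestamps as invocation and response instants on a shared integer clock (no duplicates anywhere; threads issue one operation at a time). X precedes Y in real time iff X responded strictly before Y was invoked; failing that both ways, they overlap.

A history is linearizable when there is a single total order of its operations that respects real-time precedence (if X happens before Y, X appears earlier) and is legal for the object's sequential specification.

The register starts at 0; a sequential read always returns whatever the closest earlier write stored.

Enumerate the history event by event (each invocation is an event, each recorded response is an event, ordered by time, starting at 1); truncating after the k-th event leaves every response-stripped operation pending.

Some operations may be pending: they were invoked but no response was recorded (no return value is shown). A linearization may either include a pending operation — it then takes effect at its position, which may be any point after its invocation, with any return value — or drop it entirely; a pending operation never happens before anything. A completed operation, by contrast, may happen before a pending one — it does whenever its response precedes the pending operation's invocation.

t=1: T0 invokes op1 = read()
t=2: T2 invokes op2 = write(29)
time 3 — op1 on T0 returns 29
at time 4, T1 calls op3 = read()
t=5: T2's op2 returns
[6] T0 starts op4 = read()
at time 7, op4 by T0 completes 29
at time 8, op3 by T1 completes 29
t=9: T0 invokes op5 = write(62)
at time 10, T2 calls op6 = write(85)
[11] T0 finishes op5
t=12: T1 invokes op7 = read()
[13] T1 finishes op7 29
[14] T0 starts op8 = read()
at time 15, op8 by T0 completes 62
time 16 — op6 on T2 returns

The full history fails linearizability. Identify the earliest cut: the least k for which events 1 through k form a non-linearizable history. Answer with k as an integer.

13

events 1..12 are linearizable, e.g. via op2, op1, op3, op4, op5:
after step 1 (op2 write(29)): value 29
after step 2 (op1 read() → 29): value 29
after step 3 (op3 read() → 29): value 29
after step 4 (op4 read() → 29): value 29
after step 5 (op5 write(62)): value 62
include event 13 — op7 responding at 13 — and every candidate order breaks
every completion of the 1 pending operation (op6) was checked; none linearizes
for example op1, op2, op3, op4, op5, op7 (pending dropped) fails at step 1: op1 read() → 29 is not legal there
for example op1, op2, op4, op3, op5, op7 (pending dropped) fails at step 1: op1 read() → 29 is not legal there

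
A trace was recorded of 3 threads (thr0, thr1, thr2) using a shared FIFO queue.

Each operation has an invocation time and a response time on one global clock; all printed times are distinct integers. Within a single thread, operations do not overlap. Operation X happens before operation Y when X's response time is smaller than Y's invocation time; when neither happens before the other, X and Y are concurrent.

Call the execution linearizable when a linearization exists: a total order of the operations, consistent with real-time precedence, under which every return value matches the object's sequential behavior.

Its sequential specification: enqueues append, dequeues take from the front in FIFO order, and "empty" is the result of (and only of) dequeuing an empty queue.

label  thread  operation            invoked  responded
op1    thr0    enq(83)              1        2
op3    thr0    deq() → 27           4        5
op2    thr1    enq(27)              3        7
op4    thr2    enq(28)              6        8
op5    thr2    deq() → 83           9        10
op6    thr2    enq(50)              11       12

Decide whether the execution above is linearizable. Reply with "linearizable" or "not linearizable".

events 1..4 are fine; event 5 — the response of op3 at time 5 — makes the prefix non-linearizable
exhaustive check: the 2 completed FIFO queue ops admit one real-time order; illegal
every completion of the 1 pending operation (op2) was checked; none linearizes
take op1, op3 (pending dropped): step 2 already fails, because op3 deq() → 27 cannot occur there

not linearizable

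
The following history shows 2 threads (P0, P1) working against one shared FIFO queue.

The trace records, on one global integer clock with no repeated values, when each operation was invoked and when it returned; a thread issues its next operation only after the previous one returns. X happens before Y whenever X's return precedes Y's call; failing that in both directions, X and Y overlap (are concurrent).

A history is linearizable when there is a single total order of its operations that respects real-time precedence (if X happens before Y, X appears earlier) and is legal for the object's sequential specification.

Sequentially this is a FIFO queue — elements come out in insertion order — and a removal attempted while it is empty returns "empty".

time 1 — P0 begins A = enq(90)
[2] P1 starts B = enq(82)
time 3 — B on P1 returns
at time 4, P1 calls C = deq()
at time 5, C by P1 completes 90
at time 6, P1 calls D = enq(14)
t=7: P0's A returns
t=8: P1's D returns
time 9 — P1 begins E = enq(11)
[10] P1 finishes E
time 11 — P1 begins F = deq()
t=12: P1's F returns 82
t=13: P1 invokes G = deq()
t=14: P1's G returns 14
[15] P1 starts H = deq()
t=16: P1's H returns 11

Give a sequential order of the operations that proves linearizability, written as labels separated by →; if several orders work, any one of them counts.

A → B → C → D → E → F → G → H

step 1: A enq(90) — queue <90>
step 2: B enq(82) — queue <90,82>
step 3: C deq() → 90 — queue <82>
step 4: D enq(14) — queue <82,14>
step 5: E enq(11) — queue <82,14,11>
step 6: F deq() → 82 — queue <14,11>
step 7: G deq() → 14 — queue <11>
step 8: H deq() → 11 — queue <>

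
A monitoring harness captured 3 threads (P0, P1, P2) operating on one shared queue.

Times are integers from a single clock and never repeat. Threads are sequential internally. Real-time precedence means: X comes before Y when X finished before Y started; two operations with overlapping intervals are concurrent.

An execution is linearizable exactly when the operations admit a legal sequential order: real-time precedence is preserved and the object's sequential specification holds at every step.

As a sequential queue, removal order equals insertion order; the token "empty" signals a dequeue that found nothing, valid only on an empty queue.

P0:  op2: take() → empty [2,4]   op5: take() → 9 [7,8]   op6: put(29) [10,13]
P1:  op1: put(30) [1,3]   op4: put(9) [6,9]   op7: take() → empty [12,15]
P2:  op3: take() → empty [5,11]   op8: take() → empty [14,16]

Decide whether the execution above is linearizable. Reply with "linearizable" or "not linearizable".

cut after 10 events: linearizable; cut after 11 events (op3 responds, time 11): not linearizable
all 12 real-time-respecting orders fail — 5 completed queue operations, no legal replay
include/drop combinations of the 1 pending operation (op6) were all tried; none helps
take op1, op2, op3, op4, op5 (pending dropped): step 2 already fails, because op2 take() → empty cannot occur there
take op1, op2, op3, op5, op4 (pending dropped): step 2 already fails, because op2 take() → empty cannot occur there

not linearizable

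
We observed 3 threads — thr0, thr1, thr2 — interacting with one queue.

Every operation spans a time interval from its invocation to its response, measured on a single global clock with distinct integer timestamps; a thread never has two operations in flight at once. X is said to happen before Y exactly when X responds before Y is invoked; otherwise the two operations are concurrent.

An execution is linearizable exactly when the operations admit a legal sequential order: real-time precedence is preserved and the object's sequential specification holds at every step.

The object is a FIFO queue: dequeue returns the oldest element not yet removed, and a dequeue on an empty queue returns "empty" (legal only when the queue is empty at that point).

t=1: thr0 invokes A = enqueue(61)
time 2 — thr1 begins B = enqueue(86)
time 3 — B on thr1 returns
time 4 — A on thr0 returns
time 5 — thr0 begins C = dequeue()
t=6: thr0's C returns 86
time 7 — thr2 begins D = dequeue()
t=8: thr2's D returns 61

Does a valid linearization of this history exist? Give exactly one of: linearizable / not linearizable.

linearizable

witness order: B, A, C, D
after step 1 (B enqueue(86)): queue <86>
after step 2 (A enqueue(61)): queue <86,61>
after step 3 (C dequeue() → 86): queue <61>
after step 4 (D dequeue() → 61): queue <>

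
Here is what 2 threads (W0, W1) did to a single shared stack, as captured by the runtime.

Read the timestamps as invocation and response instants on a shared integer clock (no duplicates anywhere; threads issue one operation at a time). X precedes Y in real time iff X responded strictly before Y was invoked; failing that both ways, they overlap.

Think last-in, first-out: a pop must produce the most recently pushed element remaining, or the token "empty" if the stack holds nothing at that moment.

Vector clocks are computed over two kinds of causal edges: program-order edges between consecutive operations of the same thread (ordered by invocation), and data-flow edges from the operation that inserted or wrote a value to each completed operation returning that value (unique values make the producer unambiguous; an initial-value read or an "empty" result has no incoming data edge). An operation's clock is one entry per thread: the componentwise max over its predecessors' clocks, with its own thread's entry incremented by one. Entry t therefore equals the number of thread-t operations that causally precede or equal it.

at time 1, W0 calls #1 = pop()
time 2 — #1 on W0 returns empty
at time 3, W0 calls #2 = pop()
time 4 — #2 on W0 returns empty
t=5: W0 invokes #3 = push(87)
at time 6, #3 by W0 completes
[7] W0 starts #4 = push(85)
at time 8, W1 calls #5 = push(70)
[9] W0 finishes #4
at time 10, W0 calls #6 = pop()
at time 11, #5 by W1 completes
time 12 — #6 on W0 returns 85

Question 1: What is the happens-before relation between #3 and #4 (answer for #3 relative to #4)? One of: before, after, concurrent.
#3 spans [5,6], #4 spans [7,9]
resp(#3)=6 < inv(#4)=7

before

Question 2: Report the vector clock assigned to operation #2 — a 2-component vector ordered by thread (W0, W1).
#5 (invocation 8): nothing precedes it; W1's component alone gives (0, 1)
#1 (invocation 1): nothing precedes it; W0's component alone gives (1, 0)
VC(#2, invoked at 3): max of VC(#1)=(1, 0), then +1 on thread W0 → (2, 0)
VC(#3, invoked at 5): max of VC(#2)=(2, 0), then +1 on thread W0 → (3, 0)
VC(#4, invoked at 7): max of VC(#3)=(3, 0), then +1 on thread W0 → (4, 0)
VC(#6, invoked at 10): max of VC(#4)=(4, 0), then +1 on thread W0 → (5, 0)
target: VC(#2) = (2, 0)

(2, 0)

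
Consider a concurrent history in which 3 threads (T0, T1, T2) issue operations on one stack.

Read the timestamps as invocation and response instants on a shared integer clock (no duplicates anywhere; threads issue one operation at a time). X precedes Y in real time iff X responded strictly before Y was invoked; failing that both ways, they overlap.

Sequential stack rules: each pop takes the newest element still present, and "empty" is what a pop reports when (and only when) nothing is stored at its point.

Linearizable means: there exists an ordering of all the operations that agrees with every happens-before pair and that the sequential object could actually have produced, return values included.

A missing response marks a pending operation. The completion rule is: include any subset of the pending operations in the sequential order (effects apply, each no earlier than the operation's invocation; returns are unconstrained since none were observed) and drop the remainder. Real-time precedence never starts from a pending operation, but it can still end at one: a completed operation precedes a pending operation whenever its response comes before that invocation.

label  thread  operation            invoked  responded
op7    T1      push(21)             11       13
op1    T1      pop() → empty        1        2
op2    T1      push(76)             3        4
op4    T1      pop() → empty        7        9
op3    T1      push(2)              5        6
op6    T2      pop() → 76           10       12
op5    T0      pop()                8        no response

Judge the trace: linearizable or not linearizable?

prefix check: 1..8 passes, 1..9 fails once op4's time-9 response joins
a single order respects real time; the 4 completed stack operations fail replay along it
include/drop combinations of the 1 pending operation (op5) were all tried; none helps
one such order, op1, op2, op3, op4 (pending dropped), breaks at step 4 where op4 pop() → empty is illegal

not linearizable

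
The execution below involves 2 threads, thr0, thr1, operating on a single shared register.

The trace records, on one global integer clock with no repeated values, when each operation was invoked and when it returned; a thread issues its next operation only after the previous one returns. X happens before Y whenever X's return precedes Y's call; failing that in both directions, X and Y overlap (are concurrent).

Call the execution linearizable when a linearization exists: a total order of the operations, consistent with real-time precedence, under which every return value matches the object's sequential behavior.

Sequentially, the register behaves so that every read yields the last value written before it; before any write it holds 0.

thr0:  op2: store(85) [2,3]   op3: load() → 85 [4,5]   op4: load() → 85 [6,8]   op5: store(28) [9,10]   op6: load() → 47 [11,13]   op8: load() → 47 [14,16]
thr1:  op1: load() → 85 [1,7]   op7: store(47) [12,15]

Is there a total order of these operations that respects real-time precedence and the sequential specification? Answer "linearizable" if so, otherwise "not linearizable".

witness order: op2, op1, op3, op4, op5, op7, op6, op8
after step 1 (op2 store(85)): value 85
after step 2 (op1 load() → 85): value 85
after step 3 (op3 load() → 85): value 85
after step 4 (op4 load() → 85): value 85
after step 5 (op5 store(28)): value 28
after step 6 (op7 store(47)): value 47
after step 7 (op6 load() → 47): value 47
after step 8 (op8 load() → 47): value 47

linearizable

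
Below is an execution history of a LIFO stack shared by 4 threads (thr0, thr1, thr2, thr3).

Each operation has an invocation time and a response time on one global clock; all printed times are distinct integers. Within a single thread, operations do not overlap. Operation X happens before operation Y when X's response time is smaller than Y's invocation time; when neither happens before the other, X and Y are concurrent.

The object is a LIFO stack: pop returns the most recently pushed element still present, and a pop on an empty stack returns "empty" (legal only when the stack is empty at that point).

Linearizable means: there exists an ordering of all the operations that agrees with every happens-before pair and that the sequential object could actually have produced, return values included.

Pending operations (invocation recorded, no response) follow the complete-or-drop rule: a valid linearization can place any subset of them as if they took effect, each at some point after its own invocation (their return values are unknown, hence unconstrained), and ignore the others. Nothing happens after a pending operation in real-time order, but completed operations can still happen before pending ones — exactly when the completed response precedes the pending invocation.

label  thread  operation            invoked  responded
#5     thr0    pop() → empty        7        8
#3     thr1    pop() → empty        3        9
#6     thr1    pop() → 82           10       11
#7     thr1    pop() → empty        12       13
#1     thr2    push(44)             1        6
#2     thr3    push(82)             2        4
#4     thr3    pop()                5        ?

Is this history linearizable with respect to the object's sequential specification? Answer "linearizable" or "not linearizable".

cut after 8 events: linearizable; cut after 9 events (#3 responds, time 9): not linearizable
all 8 real-time-respecting orders fail — 4 completed LIFO stack operations, no legal replay
including or dropping the 1 pending operation (#4) in any combination fails
one such order, #1, #2, #3, #5 (pending dropped), breaks at step 3 where #3 pop() → empty is illegal
one such order, #1, #2, #5, #3 (pending dropped), breaks at step 3 where #5 pop() → empty is illegal

not linearizable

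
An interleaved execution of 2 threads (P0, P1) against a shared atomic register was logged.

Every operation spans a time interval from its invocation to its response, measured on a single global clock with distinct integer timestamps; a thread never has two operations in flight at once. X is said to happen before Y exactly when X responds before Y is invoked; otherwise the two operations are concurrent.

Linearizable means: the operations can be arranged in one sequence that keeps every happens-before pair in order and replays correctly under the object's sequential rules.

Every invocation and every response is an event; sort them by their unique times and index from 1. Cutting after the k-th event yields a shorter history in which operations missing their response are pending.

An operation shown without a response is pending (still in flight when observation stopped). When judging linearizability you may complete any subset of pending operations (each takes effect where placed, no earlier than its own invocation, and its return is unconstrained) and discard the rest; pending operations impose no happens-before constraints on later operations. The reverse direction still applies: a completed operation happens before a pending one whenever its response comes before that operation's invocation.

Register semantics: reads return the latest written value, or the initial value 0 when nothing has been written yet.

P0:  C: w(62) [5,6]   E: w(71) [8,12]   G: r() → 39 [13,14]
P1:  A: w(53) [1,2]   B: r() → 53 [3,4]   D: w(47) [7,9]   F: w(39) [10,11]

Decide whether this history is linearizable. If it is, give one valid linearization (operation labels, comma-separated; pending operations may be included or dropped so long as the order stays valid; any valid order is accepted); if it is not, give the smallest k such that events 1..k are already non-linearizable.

linearizable — witness: A, B, C, D, E, F, G

1. A w(53), leaving value 53
2. B r() → 53, leaving value 53
3. C w(62), leaving value 62
4. D w(47), leaving value 47
5. E w(71), leaving value 71
6. F w(39), leaving value 39
7. G r() → 39, leaving value 39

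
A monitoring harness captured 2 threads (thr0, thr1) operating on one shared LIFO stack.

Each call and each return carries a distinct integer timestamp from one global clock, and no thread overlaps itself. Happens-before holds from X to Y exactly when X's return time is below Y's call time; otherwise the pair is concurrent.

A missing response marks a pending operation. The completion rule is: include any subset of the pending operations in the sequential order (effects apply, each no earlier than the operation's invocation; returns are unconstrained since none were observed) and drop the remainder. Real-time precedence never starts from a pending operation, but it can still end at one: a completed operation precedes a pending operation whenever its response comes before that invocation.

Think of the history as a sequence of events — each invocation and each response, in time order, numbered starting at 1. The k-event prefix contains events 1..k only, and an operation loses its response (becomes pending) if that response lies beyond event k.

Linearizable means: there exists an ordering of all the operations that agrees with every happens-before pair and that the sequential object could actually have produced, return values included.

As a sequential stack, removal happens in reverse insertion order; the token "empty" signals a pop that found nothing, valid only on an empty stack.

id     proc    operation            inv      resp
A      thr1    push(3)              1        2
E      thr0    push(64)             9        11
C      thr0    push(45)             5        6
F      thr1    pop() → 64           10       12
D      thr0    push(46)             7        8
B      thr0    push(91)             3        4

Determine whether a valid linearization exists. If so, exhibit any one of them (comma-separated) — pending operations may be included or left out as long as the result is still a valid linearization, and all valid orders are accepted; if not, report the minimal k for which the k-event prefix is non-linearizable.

linearizable — witness: A, B, C, D, E, F

1. A push(3), leaving stack <3>
2. B push(91), leaving stack <3,91>
3. C push(45), leaving stack <3,91,45>
4. D push(46), leaving stack <3,91,45,46>
5. E push(64), leaving stack <3,91,45,46,64>
6. F pop() → 64, leaving stack <3,91,45,46>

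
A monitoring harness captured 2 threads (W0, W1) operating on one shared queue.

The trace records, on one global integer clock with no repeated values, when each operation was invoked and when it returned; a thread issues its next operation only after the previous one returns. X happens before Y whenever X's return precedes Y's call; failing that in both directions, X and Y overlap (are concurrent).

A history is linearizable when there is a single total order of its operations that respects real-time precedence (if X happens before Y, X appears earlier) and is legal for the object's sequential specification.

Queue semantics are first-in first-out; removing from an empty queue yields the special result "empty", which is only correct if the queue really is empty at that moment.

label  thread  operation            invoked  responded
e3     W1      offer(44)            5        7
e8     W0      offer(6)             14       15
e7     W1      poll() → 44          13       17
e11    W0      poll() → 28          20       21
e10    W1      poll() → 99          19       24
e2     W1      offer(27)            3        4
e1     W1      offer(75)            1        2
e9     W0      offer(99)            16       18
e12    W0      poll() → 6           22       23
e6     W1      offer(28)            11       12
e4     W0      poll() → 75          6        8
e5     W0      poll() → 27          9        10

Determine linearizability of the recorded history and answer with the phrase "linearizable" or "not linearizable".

one valid linearization: e1, e2, e3, e4, e5, e6, e7, e8, e9, e11, e12, e10
step 1: e1 offer(75) — queue <75>
step 2: e2 offer(27) — queue <75,27>
step 3: e3 offer(44) — queue <75,27,44>
step 4: e4 poll() → 75 — queue <27,44>
step 5: e5 poll() → 27 — queue <44>
step 6: e6 offer(28) — queue <44,28>
step 7: e7 poll() → 44 — queue <28>
step 8: e8 offer(6) — queue <28,6>
step 9: e9 offer(99) — queue <28,6,99>
step 10: e11 poll() → 28 — queue <6,99>
step 11: e12 poll() → 6 — queue <99>
step 12: e10 poll() → 99 — queue <>

linearizable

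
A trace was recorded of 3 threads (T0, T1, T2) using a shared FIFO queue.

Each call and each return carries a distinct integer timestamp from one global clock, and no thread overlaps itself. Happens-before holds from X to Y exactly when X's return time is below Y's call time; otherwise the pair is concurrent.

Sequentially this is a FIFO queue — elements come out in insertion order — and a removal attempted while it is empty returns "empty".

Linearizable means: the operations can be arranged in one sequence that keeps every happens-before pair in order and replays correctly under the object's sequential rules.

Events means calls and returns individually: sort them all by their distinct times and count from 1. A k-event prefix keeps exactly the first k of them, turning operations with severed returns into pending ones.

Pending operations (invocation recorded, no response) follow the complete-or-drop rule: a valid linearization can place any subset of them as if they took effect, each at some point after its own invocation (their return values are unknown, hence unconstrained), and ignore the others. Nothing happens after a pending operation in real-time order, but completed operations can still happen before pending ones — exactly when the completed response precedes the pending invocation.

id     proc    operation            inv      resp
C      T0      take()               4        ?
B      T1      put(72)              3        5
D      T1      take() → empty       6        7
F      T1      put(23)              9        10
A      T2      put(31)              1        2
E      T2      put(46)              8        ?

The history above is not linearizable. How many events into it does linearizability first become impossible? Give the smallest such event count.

7

events 1..6 are linearizable; a witness order is A, B:
after step 1 (A put(31)): queue <31>
after step 2 (B put(72)): queue <31,72>
once event 7 joins (D's response, time 7), exhaustive search finds no witness
including or dropping the 1 pending operation (C) in any combination fails
for example A, B, D (pending dropped) fails at step 3: D take() → empty is not legal there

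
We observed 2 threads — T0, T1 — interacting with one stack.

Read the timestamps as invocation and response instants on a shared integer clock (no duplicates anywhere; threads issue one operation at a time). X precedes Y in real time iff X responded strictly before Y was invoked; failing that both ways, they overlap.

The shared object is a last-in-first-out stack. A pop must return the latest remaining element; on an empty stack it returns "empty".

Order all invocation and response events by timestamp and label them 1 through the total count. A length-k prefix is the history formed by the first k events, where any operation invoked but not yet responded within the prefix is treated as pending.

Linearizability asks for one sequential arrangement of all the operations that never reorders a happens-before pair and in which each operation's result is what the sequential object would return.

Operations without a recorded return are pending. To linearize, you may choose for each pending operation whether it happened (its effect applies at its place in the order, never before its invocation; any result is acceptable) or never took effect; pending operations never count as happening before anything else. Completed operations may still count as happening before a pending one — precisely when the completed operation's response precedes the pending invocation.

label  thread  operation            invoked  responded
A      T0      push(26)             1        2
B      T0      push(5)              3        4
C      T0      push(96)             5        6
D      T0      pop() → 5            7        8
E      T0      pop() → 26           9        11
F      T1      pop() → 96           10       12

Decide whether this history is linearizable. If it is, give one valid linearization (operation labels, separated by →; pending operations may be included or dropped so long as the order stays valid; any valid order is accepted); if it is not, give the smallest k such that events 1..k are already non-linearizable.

not linearizable — minimal violating prefix: 8 events

cut after 7 events: linearizable; cut after 8 events (D responds, time 8): not linearizable
exactly one order of the 4 completed ops respects real time; the stack replay fails
one such order, A, B, C, D, breaks at step 4 where D pop() → 5 is illegal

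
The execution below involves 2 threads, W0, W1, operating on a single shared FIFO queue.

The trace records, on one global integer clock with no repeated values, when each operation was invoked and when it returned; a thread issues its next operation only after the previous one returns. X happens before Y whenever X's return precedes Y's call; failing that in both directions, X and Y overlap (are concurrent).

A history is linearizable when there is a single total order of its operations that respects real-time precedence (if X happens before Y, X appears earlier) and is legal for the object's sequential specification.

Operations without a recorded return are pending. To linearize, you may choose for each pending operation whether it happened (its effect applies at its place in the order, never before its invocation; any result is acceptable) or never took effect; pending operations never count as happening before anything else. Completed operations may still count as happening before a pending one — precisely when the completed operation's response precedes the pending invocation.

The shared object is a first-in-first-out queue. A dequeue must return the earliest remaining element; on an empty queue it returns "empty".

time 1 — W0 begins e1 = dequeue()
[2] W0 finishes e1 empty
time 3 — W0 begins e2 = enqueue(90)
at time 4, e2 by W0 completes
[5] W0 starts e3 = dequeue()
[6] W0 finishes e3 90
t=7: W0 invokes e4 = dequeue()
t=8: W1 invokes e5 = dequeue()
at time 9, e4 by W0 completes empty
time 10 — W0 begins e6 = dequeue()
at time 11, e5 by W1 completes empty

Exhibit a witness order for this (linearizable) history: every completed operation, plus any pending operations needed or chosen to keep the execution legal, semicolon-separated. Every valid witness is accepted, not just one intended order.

after step 1 (e1 dequeue() → empty): queue <>
after step 2 (e2 enqueue(90)): queue <90>
after step 3 (e3 dequeue() → 90): queue <>
after step 4 (e4 dequeue() → empty): queue <>
after step 5 (e5 dequeue() → empty): queue <>

e1; e2; e3; e4; e5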